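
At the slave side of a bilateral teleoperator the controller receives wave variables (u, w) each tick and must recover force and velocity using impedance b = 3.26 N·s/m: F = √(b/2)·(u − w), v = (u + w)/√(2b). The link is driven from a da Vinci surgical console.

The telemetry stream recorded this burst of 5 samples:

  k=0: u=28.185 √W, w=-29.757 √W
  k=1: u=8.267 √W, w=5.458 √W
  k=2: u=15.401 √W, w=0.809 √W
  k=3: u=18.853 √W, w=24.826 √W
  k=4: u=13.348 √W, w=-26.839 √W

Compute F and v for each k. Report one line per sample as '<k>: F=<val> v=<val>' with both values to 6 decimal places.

0: F=73.975393 v=-0.615643
1: F=3.586291 v=5.375125
2: F=18.629818 v=6.348326
3: F=-7.625816 v=17.106017
4: F=51.307327 v=-5.283483

k=0: u−w=57.942000, u+w=-1.572000; √(b/2)=1.276715, √(2b)=2.553429; F=1.276715×57.942=73.975393, v=-1.572000/2.553429=-0.615643
k=1: u−w=2.809000, u+w=13.725000; √(b/2)=1.276715, √(2b)=2.553429; F=1.276715×2.809=3.586291, v=13.725000/2.553429=5.375125
k=2: u−w=14.592000, u+w=16.210000; √(b/2)=1.276715, √(2b)=2.553429; F=1.276715×14.592=18.629818, v=16.210000/2.553429=6.348326
k=3: u−w=-5.973000, u+w=43.679000; √(b/2)=1.276715, √(2b)=2.553429; F=1.276715×(-5.973)=-7.625816, v=43.679000/2.553429=17.106017
k=4: u−w=40.187000, u+w=-13.491000; √(b/2)=1.276715, √(2b)=2.553429; F=1.276715×40.187=51.307327, v=-13.491000/2.553429=-5.283483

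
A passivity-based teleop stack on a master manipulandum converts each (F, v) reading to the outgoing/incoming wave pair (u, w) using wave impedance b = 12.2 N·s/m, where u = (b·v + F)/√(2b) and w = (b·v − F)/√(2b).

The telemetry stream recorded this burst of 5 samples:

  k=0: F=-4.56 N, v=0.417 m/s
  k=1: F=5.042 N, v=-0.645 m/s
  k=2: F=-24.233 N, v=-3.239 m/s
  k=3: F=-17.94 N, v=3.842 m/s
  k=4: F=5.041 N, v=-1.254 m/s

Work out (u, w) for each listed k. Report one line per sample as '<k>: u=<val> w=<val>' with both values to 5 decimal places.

k=0: b·v=12.2×0.417=5.08740; √(2b)=4.93964; u=(5.08740+(-4.56))/4.93964=0.10677, w=(5.08740−(-4.56))/4.93964=1.95306
k=1: b·v=12.2×(-0.645)=-7.86900; √(2b)=4.93964; u=(-7.86900+5.042)/4.93964=-0.57231, w=(-7.86900−5.042)/4.93964=-2.61376
k=2: b·v=12.2×(-3.239)=-39.51580; √(2b)=4.93964; u=(-39.51580+(-24.233))/4.93964=-12.90557, w=(-39.51580−(-24.233))/4.93964=-3.09391
k=3: b·v=12.2×3.842=46.87240; √(2b)=4.93964; u=(46.87240+(-17.94))/4.93964=5.85719, w=(46.87240−(-17.94))/4.93964=13.12089
k=4: b·v=12.2×(-1.254)=-15.29880; √(2b)=4.93964; u=(-15.29880+5.041)/4.93964=-2.07663, w=(-15.29880−5.041)/4.93964=-4.11767

0: u=0.10677 w=1.95306
1: u=-0.57231 w=-2.61376
2: u=-12.90557 w=-3.09391
3: u=5.85719 w=13.12089
4: u=-2.07663 w=-4.11767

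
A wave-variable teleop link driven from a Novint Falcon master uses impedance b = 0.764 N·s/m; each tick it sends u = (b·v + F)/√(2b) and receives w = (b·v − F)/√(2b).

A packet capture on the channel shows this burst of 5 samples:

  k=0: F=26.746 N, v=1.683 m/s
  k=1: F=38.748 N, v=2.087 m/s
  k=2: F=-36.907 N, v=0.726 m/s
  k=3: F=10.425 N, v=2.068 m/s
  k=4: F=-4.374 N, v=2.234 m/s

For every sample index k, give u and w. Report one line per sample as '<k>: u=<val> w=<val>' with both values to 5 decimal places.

0: u=22.67720 w=-20.59681
1: u=32.63629 w=-30.05650
2: u=-29.40835 w=30.30577
3: u=9.71178 w=-7.15548
4: u=-2.15773 w=4.91923

k=0: b·v=0.764×1.683=1.28581; √(2b)=1.23612; u=(1.28581+26.746)/1.23612=22.67720, w=(1.28581−26.746)/1.23612=-20.59681
k=1: b·v=0.764×2.087=1.59447; √(2b)=1.23612; u=(1.59447+38.748)/1.23612=32.63629, w=(1.59447−38.748)/1.23612=-30.05650
k=2: b·v=0.764×0.726=0.55466; √(2b)=1.23612; u=(0.55466+(-36.907))/1.23612=-29.40835, w=(0.55466−(-36.907))/1.23612=30.30577
k=3: b·v=0.764×2.068=1.57995; √(2b)=1.23612; u=(1.57995+10.425)/1.23612=9.71178, w=(1.57995−10.425)/1.23612=-7.15548
k=4: b·v=0.764×2.234=1.70678; √(2b)=1.23612; u=(1.70678+(-4.374))/1.23612=-2.15773, w=(1.70678−(-4.374))/1.23612=4.91923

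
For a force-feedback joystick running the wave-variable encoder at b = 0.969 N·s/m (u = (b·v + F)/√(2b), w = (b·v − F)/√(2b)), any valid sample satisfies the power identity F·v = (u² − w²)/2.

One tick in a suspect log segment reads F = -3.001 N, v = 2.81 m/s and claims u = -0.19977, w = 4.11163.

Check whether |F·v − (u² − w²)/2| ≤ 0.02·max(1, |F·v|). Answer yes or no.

yes

F·v = (-3.001)×2.81 = -8.4328 W.
(u² − w²)/2 = (0.0399 − 16.9055)/2 = -8.4328 W.
|Δ| = 0.0000;  2% of max(1, |F·v|) = 0.1687.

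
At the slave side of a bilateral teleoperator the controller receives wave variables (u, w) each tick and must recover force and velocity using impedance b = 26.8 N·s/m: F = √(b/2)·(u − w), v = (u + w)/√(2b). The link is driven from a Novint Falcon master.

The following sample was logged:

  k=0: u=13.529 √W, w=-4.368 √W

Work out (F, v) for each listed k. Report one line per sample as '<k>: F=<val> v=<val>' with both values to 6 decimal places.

0: F=65.513777 v=1.251297

k=0: u−w=17.897000, u+w=9.161000; √(b/2)=3.660601, √(2b)=7.321202; F=3.660601×17.897=65.513777, v=9.161000/7.321202=1.251297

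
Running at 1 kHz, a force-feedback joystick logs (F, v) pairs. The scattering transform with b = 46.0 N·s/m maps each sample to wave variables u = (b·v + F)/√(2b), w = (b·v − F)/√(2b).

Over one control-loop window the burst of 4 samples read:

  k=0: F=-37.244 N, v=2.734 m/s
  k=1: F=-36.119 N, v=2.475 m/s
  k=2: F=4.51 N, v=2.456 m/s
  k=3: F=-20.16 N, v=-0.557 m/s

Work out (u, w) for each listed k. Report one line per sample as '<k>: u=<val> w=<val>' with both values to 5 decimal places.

k=0: b·v=46.0×2.734=125.76400; √(2b)=9.59166; u=(125.76400+(-37.244))/9.59166=9.22885, w=(125.76400−(-37.244))/9.59166=16.99476
k=1: b·v=46.0×2.475=113.85000; √(2b)=9.59166; u=(113.85000+(-36.119))/9.59166=8.10402, w=(113.85000−(-36.119))/9.59166=15.63535
k=2: b·v=46.0×2.456=112.97600; √(2b)=9.59166; u=(112.97600+4.51)/9.59166=12.24876, w=(112.97600−4.51)/9.59166=11.30836
k=3: b·v=46.0×(-0.557)=-25.62200; √(2b)=9.59166; u=(-25.62200+(-20.16))/9.59166=-4.77310, w=(-25.62200−(-20.16))/9.59166=-0.56945

0: u=9.22885 w=16.99476
1: u=8.10402 w=15.63535
2: u=12.24876 w=11.30836
3: u=-4.77310 w=-0.56945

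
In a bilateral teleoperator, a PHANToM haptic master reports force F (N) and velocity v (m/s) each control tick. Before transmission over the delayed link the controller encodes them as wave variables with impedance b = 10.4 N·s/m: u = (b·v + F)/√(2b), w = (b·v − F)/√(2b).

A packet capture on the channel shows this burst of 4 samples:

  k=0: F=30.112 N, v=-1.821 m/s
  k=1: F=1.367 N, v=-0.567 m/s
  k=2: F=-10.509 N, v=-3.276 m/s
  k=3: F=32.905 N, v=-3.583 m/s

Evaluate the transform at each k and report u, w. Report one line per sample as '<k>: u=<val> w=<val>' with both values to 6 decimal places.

k=0: b·v=10.4×(-1.821)=-18.938400; √(2b)=4.560702; u=(-18.938400+30.112)/4.560702=2.449974, w=(-18.938400−30.112)/4.560702=-10.755012
k=1: b·v=10.4×(-0.567)=-5.896800; √(2b)=4.560702; u=(-5.896800+1.367)/4.560702=-0.993224, w=(-5.896800−1.367)/4.560702=-1.592694
k=2: b·v=10.4×(-3.276)=-34.070400; √(2b)=4.560702; u=(-34.070400+(-10.509))/4.560702=-9.774680, w=(-34.070400−(-10.509))/4.560702=-5.166179
k=3: b·v=10.4×(-3.583)=-37.263200; √(2b)=4.560702; u=(-37.263200+32.905)/4.560702=-0.955599, w=(-37.263200−32.905)/4.560702=-15.385396

0: u=2.449974 w=-10.755012
1: u=-0.993224 w=-1.592694
2: u=-9.774680 w=-5.166179
3: u=-0.955599 w=-15.385396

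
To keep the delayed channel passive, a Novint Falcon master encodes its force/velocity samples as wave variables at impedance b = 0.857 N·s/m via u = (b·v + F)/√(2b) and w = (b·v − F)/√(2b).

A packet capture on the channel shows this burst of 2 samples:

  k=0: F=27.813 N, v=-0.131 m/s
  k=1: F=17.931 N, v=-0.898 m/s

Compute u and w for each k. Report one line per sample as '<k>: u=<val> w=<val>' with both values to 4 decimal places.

0: u=21.1585 w=-21.3301
1: u=13.1083 w=-14.2840

k=0: b·v=0.857×(-0.131)=-0.1123; √(2b)=1.3092; u=(-0.1123+27.813)/1.3092=21.1585, w=(-0.1123−27.813)/1.3092=-21.3301
k=1: b·v=0.857×(-0.898)=-0.7696; √(2b)=1.3092; u=(-0.7696+17.931)/1.3092=13.1083, w=(-0.7696−17.931)/1.3092=-14.2840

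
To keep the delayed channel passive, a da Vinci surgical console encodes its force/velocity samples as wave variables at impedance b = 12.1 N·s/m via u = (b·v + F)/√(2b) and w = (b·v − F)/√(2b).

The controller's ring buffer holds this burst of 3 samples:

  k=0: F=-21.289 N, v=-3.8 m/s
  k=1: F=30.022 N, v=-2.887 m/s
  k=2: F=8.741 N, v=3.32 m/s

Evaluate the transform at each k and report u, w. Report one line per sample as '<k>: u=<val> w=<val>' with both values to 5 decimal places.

0: u=-13.67437 w=-5.01916
1: u=-0.99824 w=-13.20392
2: u=9.94298 w=6.38926

k=0: b·v=12.1×(-3.8)=-45.98000; √(2b)=4.91935; u=(-45.98000+(-21.289))/4.91935=-13.67437, w=(-45.98000−(-21.289))/4.91935=-5.01916
k=1: b·v=12.1×(-2.887)=-34.93270; √(2b)=4.91935; u=(-34.93270+30.022)/4.91935=-0.99824, w=(-34.93270−30.022)/4.91935=-13.20392
k=2: b·v=12.1×3.32=40.17200; √(2b)=4.91935; u=(40.17200+8.741)/4.91935=9.94298, w=(40.17200−8.741)/4.91935=6.38926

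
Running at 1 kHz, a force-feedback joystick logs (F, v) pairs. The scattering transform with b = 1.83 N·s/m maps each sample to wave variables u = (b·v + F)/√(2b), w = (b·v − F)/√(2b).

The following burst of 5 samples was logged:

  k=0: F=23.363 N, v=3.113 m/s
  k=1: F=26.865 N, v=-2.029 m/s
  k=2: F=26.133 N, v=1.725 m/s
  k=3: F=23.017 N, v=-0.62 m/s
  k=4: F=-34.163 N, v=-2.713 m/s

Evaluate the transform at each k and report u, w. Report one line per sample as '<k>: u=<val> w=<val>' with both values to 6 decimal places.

0: u=15.189796 w=-9.234276
1: u=12.101708 w=-15.983413
2: u=15.309998 w=-12.009878
3: u=11.438114 w=-12.624244
4: u=-20.452423 w=15.262149

k=0: b·v=1.83×3.113=5.696790; √(2b)=1.913113; u=(5.696790+23.363)/1.913113=15.189796, w=(5.696790−23.363)/1.913113=-9.234276
k=1: b·v=1.83×(-2.029)=-3.713070; √(2b)=1.913113; u=(-3.713070+26.865)/1.913113=12.101708, w=(-3.713070−26.865)/1.913113=-15.983413
k=2: b·v=1.83×1.725=3.156750; √(2b)=1.913113; u=(3.156750+26.133)/1.913113=15.309998, w=(3.156750−26.133)/1.913113=-12.009878
k=3: b·v=1.83×(-0.62)=-1.134600; √(2b)=1.913113; u=(-1.134600+23.017)/1.913113=11.438114, w=(-1.134600−23.017)/1.913113=-12.624244
k=4: b·v=1.83×(-2.713)=-4.964790; √(2b)=1.913113; u=(-4.964790+(-34.163))/1.913113=-20.452423, w=(-4.964790−(-34.163))/1.913113=15.262149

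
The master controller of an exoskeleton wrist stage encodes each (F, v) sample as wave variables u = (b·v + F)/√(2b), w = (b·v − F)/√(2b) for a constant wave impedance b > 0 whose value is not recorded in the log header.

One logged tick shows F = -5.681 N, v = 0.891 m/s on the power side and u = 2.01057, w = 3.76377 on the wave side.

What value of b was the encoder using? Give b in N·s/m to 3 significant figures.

b = 21 N·s/m

u + w = 5.7743;  u + w = √(2b)·v, so √(2b) = 5.7743/0.891 = 6.4807.
b = (√(2b))²/2 = 42.0000/2 = 21.0000.
(Check via u − w = 2F/√(2b): u − w = -1.7532, 2F/√(2b) = -1.7532.)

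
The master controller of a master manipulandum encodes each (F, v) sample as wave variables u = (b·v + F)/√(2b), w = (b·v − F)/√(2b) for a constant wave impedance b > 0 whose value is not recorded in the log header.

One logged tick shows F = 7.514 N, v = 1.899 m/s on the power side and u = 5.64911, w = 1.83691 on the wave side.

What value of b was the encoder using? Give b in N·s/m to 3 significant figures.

u + w = 7.48602;  u + w = √(2b)·v, so √(2b) = 7.48602/1.899 = 3.94209.
b = (√(2b))²/2 = 15.54004/2 = 7.77002.
(Check via u − w = 2F/√(2b): u − w = 3.81220, 2F/√(2b) = 3.81220.)

b = 7.77 N·s/m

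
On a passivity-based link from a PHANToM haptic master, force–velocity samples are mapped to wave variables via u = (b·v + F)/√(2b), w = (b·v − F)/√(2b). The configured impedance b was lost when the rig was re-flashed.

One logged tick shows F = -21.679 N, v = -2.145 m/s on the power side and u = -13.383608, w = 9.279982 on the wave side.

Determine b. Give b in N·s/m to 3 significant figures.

b = 1.83 N·s/m

u + w = -4.103626;  u + w = √(2b)·v, so √(2b) = -4.103626/(-2.145) = 1.913112.
b = (√(2b))²/2 = 3.659999/2 = 1.829999.
(Check via u − w = 2F/√(2b): u − w = -22.663590, 2F/√(2b) = -22.663593.)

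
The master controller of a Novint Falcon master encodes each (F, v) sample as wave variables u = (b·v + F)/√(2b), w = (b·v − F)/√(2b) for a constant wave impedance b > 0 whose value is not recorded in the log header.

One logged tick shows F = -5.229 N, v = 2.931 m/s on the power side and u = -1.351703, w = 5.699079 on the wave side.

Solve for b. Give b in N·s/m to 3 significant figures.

u + w = 4.347376;  u + w = √(2b)·v, so √(2b) = 4.347376/2.931 = 1.483240.
b = (√(2b))²/2 = 2.200000/2 = 1.100000.
(Check via u − w = 2F/√(2b): u − w = -7.050782, 2F/√(2b) = -7.050781.)

b = 1.1 N·s/m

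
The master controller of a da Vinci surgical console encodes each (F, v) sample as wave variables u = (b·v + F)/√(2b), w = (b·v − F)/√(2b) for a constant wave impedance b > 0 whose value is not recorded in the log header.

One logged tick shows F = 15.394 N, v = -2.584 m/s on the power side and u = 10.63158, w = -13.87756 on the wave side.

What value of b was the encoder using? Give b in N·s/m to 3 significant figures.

b = 0.789 N·s/m

u + w = -3.24598;  u + w = √(2b)·v, so √(2b) = -3.24598/(-2.584) = 1.25618.
b = (√(2b))²/2 = 1.57800/2 = 0.78900.
(Check via u − w = 2F/√(2b): u − w = 24.50914, 2F/√(2b) = 24.50914.)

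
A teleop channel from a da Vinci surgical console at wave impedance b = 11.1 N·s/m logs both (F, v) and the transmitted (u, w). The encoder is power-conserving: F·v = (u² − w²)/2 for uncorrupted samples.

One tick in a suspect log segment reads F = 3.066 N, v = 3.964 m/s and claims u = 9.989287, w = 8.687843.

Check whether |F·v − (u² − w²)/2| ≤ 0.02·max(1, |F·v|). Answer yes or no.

F·v = 3.066×3.964 = 12.153624 W.
(u² − w²)/2 = (99.785855 − 75.478616)/2 = 12.153619 W.
|Δ| = 0.000005;  2% of max(1, |F·v|) = 0.243072.

yes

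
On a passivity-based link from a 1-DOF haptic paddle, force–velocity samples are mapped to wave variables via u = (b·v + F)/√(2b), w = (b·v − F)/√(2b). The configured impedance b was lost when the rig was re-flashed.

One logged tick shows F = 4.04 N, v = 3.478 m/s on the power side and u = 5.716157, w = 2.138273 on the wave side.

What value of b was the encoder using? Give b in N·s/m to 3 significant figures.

b = 2.55 N·s/m

u + w = 7.854430;  u + w = √(2b)·v, so √(2b) = 7.854430/3.478 = 2.258318.
b = (√(2b))²/2 = 5.100000/2 = 2.550000.
(Check via u − w = 2F/√(2b): u − w = 3.577884, 2F/√(2b) = 3.577884.)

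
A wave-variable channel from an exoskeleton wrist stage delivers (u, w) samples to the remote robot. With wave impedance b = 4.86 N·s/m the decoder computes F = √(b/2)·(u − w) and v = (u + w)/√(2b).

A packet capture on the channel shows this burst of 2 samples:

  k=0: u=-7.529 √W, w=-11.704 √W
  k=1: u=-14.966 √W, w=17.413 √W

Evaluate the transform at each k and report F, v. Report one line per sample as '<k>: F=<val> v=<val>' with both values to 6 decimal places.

0: F=6.508181 v=-6.168988
1: F=-50.473866 v=0.784876

k=0: u−w=4.175000, u+w=-19.233000; √(b/2)=1.558846, √(2b)=3.117691; F=1.558846×4.175=6.508181, v=-19.233000/3.117691=-6.168988
k=1: u−w=-32.379000, u+w=2.447000; √(b/2)=1.558846, √(2b)=3.117691; F=1.558846×(-32.379)=-50.473866, v=2.447000/3.117691=0.784876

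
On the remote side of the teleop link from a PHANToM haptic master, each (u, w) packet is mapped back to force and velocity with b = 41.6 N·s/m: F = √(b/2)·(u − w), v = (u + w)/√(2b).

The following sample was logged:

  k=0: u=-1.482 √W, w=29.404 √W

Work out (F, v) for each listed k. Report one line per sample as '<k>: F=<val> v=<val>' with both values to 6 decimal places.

k=0: u−w=-30.886000, u+w=27.922000; √(b/2)=4.560702, √(2b)=9.121403; F=4.560702×(-30.886)=-140.861833, v=27.922000/9.121403=3.061152

0: F=-140.861833 v=3.061152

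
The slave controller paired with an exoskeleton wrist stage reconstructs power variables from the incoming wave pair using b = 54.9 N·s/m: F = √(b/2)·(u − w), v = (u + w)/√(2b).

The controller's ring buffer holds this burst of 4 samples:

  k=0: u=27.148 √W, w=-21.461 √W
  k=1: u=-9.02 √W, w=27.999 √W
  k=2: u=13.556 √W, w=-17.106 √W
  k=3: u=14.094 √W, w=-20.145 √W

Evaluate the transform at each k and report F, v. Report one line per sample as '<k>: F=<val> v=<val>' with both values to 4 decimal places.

k=0: u−w=48.6090, u+w=5.6870; √(b/2)=5.2393, √(2b)=10.4785; F=5.2393×48.609=254.6759, v=5.6870/10.4785=0.5427
k=1: u−w=-37.0190, u+w=18.9790; √(b/2)=5.2393, √(2b)=10.4785; F=5.2393×(-37.019)=-193.9527, v=18.9790/10.4785=1.8112
k=2: u−w=30.6620, u+w=-3.5500; √(b/2)=5.2393, √(2b)=10.4785; F=5.2393×30.662=160.6466, v=-3.5500/10.4785=-0.3388
k=3: u−w=34.2390, u+w=-6.0510; √(b/2)=5.2393, √(2b)=10.4785; F=5.2393×34.239=179.3875, v=-6.0510/10.4785=-0.5775

0: F=254.6759 v=0.5427
1: F=-193.9527 v=1.8112
2: F=160.6466 v=-0.3388
3: F=179.3875 v=-0.5775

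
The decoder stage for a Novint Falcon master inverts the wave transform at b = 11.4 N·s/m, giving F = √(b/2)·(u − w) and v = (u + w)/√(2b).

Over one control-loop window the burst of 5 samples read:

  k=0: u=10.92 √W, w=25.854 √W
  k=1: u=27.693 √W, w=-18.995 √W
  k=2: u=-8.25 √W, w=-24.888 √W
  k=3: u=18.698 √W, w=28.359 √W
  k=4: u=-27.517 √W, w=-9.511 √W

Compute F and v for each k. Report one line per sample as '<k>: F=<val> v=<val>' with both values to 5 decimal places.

k=0: u−w=-14.93400, u+w=36.77400; √(b/2)=2.38747, √(2b)=4.77493; F=2.38747×(-14.934)=-35.65444, v=36.77400/4.77493=7.70147
k=1: u−w=46.68800, u+w=8.69800; √(b/2)=2.38747, √(2b)=4.77493; F=2.38747×46.688=111.46607, v=8.69800/4.77493=1.82160
k=2: u−w=16.63800, u+w=-33.13800; √(b/2)=2.38747, √(2b)=4.77493; F=2.38747×16.638=39.72268, v=-33.13800/4.77493=-6.93999
k=3: u−w=-9.66100, u+w=47.05700; √(b/2)=2.38747, √(2b)=4.77493; F=2.38747×(-9.661)=-23.06532, v=47.05700/4.77493=9.85500
k=4: u−w=-18.00600, u+w=-37.02800; √(b/2)=2.38747, √(2b)=4.77493; F=2.38747×(-18.006)=-42.98874, v=-37.02800/4.77493=-7.75466

0: F=-35.65444 v=7.70147
1: F=111.46607 v=1.82160
2: F=39.72268 v=-6.93999
3: F=-23.06532 v=9.85500
4: F=-42.98874 v=-7.75466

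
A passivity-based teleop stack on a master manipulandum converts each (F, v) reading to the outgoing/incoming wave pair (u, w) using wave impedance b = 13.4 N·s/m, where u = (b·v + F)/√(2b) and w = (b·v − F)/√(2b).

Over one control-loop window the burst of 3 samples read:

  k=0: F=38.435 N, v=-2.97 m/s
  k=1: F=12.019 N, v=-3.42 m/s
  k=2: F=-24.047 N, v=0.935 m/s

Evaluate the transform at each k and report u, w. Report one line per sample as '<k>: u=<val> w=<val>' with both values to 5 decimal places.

k=0: b·v=13.4×(-2.97)=-39.79800; √(2b)=5.17687; u=(-39.79800+38.435)/5.17687=-0.26329, w=(-39.79800−38.435)/5.17687=-15.11202
k=1: b·v=13.4×(-3.42)=-45.82800; √(2b)=5.17687; u=(-45.82800+12.019)/5.17687=-6.53078, w=(-45.82800−12.019)/5.17687=-11.17412
k=2: b·v=13.4×0.935=12.52900; √(2b)=5.17687; u=(12.52900+(-24.047))/5.17687=-2.22490, w=(12.52900−(-24.047))/5.17687=7.06527

0: u=-0.26329 w=-15.11202
1: u=-6.53078 w=-11.17412
2: u=-2.22490 w=7.06527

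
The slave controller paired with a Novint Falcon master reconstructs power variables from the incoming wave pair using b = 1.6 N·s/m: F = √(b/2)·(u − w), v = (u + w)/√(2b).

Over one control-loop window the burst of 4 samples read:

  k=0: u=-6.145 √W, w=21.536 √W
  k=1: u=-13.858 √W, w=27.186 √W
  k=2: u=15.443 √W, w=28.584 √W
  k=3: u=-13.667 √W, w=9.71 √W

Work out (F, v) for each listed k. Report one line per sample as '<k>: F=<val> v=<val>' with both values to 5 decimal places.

0: F=-24.75864 v=8.60383
1: F=-36.71087 v=7.45058
2: F=-11.75367 v=24.61184
3: F=-20.90902 v=-2.21203

k=0: u−w=-27.68100, u+w=15.39100; √(b/2)=0.89443, √(2b)=1.78885; F=0.89443×(-27.681)=-24.75864, v=15.39100/1.78885=8.60383
k=1: u−w=-41.04400, u+w=13.32800; √(b/2)=0.89443, √(2b)=1.78885; F=0.89443×(-41.044)=-36.71087, v=13.32800/1.78885=7.45058
k=2: u−w=-13.14100, u+w=44.02700; √(b/2)=0.89443, √(2b)=1.78885; F=0.89443×(-13.141)=-11.75367, v=44.02700/1.78885=24.61184
k=3: u−w=-23.37700, u+w=-3.95700; √(b/2)=0.89443, √(2b)=1.78885; F=0.89443×(-23.377)=-20.90902, v=-3.95700/1.78885=-2.21203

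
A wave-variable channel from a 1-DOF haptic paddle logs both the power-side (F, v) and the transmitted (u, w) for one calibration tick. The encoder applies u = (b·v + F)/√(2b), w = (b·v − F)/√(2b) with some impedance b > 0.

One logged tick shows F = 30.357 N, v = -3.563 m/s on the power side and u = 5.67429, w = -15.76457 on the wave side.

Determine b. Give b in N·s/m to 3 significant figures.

b = 4.01 N·s/m

u + w = -10.09028;  u + w = √(2b)·v, so √(2b) = -10.09028/(-3.563) = 2.83196.
b = (√(2b))²/2 = 8.02001/2 = 4.01000.
(Check via u − w = 2F/√(2b): u − w = 21.43886, 2F/√(2b) = 21.43885.)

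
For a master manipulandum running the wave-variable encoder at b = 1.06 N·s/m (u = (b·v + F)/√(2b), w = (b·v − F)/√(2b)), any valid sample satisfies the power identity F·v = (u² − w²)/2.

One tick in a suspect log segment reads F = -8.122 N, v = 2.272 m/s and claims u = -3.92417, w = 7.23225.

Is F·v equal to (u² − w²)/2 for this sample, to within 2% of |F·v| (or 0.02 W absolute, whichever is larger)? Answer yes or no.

F·v = (-8.122)×2.272 = -18.45318 W.
(u² − w²)/2 = (15.39911 − 52.30544)/2 = -18.45316 W.
|Δ| = 0.00002;  2% of max(1, |F·v|) = 0.36906.

yes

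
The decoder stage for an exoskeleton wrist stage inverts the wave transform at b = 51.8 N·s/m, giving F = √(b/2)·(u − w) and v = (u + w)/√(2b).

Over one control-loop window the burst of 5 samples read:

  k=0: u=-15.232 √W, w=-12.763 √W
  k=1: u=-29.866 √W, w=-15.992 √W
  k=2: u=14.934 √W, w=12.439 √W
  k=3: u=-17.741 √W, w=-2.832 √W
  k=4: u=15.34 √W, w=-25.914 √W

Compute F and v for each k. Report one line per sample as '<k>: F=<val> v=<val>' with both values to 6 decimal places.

k=0: u−w=-2.469000, u+w=-27.995000; √(b/2)=5.089204, √(2b)=10.178409; F=5.089204×(-2.469)=-12.565245, v=-27.995000/10.178409=-2.750430
k=1: u−w=-13.874000, u+w=-45.858000; √(b/2)=5.089204, √(2b)=10.178409; F=5.089204×(-13.874)=-70.607620, v=-45.858000/10.178409=-4.505419
k=2: u−w=2.495000, u+w=27.373000; √(b/2)=5.089204, √(2b)=10.178409; F=5.089204×2.495=12.697565, v=27.373000/10.178409=2.689320
k=3: u−w=-14.909000, u+w=-20.573000; √(b/2)=5.089204, √(2b)=10.178409; F=5.089204×(-14.909)=-75.874946, v=-20.573000/10.178409=-2.021239
k=4: u−w=41.254000, u+w=-10.574000; √(b/2)=5.089204, √(2b)=10.178409; F=5.089204×41.254=209.950033, v=-10.574000/10.178409=-1.038866

0: F=-12.565245 v=-2.750430
1: F=-70.607620 v=-4.505419
2: F=12.697565 v=2.689320
3: F=-75.874946 v=-2.021239
4: F=209.950033 v=-1.038866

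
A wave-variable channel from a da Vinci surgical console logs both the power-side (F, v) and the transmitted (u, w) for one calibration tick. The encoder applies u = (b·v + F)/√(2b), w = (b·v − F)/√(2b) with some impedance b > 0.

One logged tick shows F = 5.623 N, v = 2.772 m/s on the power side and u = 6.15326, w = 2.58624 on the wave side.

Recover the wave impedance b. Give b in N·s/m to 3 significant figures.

u + w = 8.7395;  u + w = √(2b)·v, so √(2b) = 8.7395/2.772 = 3.1528.
b = (√(2b))²/2 = 9.9400/2 = 4.9700.
(Check via u − w = 2F/√(2b): u − w = 3.5670, 2F/√(2b) = 3.5670.)

b = 4.97 N·s/m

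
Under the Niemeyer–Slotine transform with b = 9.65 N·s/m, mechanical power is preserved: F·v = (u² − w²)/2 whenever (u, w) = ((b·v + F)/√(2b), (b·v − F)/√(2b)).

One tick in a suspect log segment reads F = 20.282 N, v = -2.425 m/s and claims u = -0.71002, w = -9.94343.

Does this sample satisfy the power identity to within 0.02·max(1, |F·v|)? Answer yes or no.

yes

F·v = 20.282×(-2.425) = -49.18385 W.
(u² − w²)/2 = (0.50413 − 98.87180)/2 = -49.18384 W.
|Δ| = 0.00001;  2% of max(1, |F·v|) = 0.98368.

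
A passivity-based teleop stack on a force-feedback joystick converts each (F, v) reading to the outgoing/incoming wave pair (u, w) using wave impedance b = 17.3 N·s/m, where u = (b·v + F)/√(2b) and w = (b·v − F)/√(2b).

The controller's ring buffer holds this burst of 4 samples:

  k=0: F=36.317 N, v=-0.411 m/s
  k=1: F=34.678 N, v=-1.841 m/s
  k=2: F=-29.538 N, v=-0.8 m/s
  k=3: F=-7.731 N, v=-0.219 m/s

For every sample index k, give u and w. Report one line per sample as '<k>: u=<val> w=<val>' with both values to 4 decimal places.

0: u=4.9653 w=-7.3829
1: u=0.4809 w=-11.3100
2: u=-7.3745 w=2.6687
3: u=-1.9584 w=0.6702

k=0: b·v=17.3×(-0.411)=-7.1103; √(2b)=5.8822; u=(-7.1103+36.317)/5.8822=4.9653, w=(-7.1103−36.317)/5.8822=-7.3829
k=1: b·v=17.3×(-1.841)=-31.8493; √(2b)=5.8822; u=(-31.8493+34.678)/5.8822=0.4809, w=(-31.8493−34.678)/5.8822=-11.3100
k=2: b·v=17.3×(-0.8)=-13.8400; √(2b)=5.8822; u=(-13.8400+(-29.538))/5.8822=-7.3745, w=(-13.8400−(-29.538))/5.8822=2.6687
k=3: b·v=17.3×(-0.219)=-3.7887; √(2b)=5.8822; u=(-3.7887+(-7.731))/5.8822=-1.9584, w=(-3.7887−(-7.731))/5.8822=0.6702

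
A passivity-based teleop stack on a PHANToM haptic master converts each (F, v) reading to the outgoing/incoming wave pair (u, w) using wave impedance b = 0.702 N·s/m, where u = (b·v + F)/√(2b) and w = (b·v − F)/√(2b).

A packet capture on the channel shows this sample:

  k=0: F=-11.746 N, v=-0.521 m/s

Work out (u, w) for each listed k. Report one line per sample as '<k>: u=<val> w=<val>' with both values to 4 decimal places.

0: u=-10.2217 w=9.6044

k=0: b·v=0.702×(-0.521)=-0.3657; √(2b)=1.1849; u=(-0.3657+(-11.746))/1.1849=-10.2217, w=(-0.3657−(-11.746))/1.1849=9.6044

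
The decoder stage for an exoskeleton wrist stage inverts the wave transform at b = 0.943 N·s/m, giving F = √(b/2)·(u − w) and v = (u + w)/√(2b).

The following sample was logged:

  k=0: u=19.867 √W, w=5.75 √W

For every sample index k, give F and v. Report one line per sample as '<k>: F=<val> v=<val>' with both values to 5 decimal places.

0: F=9.69356 v=18.65338

k=0: u−w=14.11700, u+w=25.61700; √(b/2)=0.68666, √(2b)=1.37332; F=0.68666×14.117=9.69356, v=25.61700/1.37332=18.65338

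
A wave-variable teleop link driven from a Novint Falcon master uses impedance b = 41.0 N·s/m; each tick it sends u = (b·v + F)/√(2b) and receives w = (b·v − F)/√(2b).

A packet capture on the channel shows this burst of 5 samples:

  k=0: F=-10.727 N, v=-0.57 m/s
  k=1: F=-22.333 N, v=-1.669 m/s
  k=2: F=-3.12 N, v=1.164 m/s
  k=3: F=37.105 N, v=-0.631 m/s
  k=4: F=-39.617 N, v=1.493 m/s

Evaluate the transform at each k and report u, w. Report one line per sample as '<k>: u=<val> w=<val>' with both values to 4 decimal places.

0: u=-3.7654 w=-1.3962
1: u=-10.0230 w=-5.0905
2: u=4.9257 w=5.6148
3: u=1.2406 w=-6.9545
4: u=2.3849 w=11.1348

k=0: b·v=41.0×(-0.57)=-23.3700; √(2b)=9.0554; u=(-23.3700+(-10.727))/9.0554=-3.7654, w=(-23.3700−(-10.727))/9.0554=-1.3962
k=1: b·v=41.0×(-1.669)=-68.4290; √(2b)=9.0554; u=(-68.4290+(-22.333))/9.0554=-10.0230, w=(-68.4290−(-22.333))/9.0554=-5.0905
k=2: b·v=41.0×1.164=47.7240; √(2b)=9.0554; u=(47.7240+(-3.12))/9.0554=4.9257, w=(47.7240−(-3.12))/9.0554=5.6148
k=3: b·v=41.0×(-0.631)=-25.8710; √(2b)=9.0554; u=(-25.8710+37.105)/9.0554=1.2406, w=(-25.8710−37.105)/9.0554=-6.9545
k=4: b·v=41.0×1.493=61.2130; √(2b)=9.0554; u=(61.2130+(-39.617))/9.0554=2.3849, w=(61.2130−(-39.617))/9.0554=11.1348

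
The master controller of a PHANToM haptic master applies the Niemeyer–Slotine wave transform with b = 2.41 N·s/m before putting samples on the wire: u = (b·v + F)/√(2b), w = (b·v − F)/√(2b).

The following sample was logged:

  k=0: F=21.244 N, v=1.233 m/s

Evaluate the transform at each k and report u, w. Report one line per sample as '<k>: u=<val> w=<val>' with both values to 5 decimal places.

k=0: b·v=2.41×1.233=2.97153; √(2b)=2.19545; u=(2.97153+21.244)/2.19545=11.02987, w=(2.97153−21.244)/2.19545=-8.32288

0: u=11.02987 w=-8.32288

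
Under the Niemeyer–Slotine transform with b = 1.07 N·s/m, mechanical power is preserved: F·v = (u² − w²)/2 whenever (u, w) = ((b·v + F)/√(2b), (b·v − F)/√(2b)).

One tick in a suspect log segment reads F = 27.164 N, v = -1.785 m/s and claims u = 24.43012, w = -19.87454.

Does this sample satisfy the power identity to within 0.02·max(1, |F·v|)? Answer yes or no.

no

F·v = 27.164×(-1.785) = -48.48774 W.
(u² − w²)/2 = (596.83076 − 394.99734)/2 = 100.91671 W.
|Δ| = 149.40445;  2% of max(1, |F·v|) = 0.96975.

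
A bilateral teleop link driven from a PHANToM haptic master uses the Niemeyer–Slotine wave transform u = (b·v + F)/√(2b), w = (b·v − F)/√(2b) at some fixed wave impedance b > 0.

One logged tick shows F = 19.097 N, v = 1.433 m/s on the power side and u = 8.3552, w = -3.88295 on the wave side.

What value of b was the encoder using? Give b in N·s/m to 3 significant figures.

b = 4.87 N·s/m

u + w = 4.47225;  u + w = √(2b)·v, so √(2b) = 4.47225/1.433 = 3.12090.
b = (√(2b))²/2 = 9.74002/2 = 4.87001.
(Check via u − w = 2F/√(2b): u − w = 12.23815, 2F/√(2b) = 12.23814.)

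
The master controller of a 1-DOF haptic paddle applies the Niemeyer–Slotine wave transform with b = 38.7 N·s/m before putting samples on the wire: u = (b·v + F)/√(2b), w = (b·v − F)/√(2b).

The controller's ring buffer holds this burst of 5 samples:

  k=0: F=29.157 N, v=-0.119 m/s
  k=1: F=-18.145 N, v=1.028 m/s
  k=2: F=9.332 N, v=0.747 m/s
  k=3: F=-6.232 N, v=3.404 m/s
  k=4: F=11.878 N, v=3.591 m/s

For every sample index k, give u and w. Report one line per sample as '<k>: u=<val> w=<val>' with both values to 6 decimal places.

k=0: b·v=38.7×(-0.119)=-4.605300; √(2b)=8.797727; u=(-4.605300+29.157)/8.797727=2.790687, w=(-4.605300−29.157)/8.797727=-3.837616
k=1: b·v=38.7×1.028=39.783600; √(2b)=8.797727; u=(39.783600+(-18.145))/8.797727=2.459567, w=(39.783600−(-18.145))/8.797727=6.584496
k=2: b·v=38.7×0.747=28.908900; √(2b)=8.797727; u=(28.908900+9.332)/8.797727=4.346680, w=(28.908900−9.332)/8.797727=2.225222
k=3: b·v=38.7×3.404=131.734800; √(2b)=8.797727; u=(131.734800+(-6.232))/8.797727=14.265367, w=(131.734800−(-6.232))/8.797727=15.682096
k=4: b·v=38.7×3.591=138.971700; √(2b)=8.797727; u=(138.971700+11.878)/8.797727=17.146440, w=(138.971700−11.878)/8.797727=14.446197

0: u=2.790687 w=-3.837616
1: u=2.459567 w=6.584496
2: u=4.346680 w=2.225222
3: u=14.265367 w=15.682096
4: u=17.146440 w=14.446197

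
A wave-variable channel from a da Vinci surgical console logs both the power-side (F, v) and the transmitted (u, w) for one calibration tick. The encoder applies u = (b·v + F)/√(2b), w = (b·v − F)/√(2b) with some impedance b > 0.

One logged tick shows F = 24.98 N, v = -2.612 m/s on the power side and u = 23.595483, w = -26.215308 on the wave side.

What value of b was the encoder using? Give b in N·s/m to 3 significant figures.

b = 0.503 N·s/m

u + w = -2.619825;  u + w = √(2b)·v, so √(2b) = -2.619825/(-2.612) = 1.002996.
b = (√(2b))²/2 = 1.006001/2 = 0.503000.
(Check via u − w = 2F/√(2b): u − w = 49.810791, 2F/√(2b) = 49.810777.)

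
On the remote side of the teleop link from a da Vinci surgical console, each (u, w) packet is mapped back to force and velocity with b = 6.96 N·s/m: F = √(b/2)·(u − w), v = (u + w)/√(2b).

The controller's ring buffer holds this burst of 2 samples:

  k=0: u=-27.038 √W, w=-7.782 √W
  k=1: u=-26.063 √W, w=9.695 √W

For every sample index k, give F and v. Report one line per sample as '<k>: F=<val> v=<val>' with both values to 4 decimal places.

k=0: u−w=-19.2560, u+w=-34.8200; √(b/2)=1.8655, √(2b)=3.7310; F=1.8655×(-19.256)=-35.9216, v=-34.8200/3.7310=-9.3327
k=1: u−w=-35.7580, u+w=-16.3680; √(b/2)=1.8655, √(2b)=3.7310; F=1.8655×(-35.758)=-66.7057, v=-16.3680/3.7310=-4.3871

0: F=-35.9216 v=-9.3327
1: F=-66.7057 v=-4.3871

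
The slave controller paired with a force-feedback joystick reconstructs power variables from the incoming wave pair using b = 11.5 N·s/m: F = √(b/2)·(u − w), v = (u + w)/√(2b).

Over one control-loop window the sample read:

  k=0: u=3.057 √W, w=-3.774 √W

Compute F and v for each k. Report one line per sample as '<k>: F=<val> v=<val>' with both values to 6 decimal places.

k=0: u−w=6.831000, u+w=-0.717000; √(b/2)=2.397916, √(2b)=4.795832; F=2.397916×6.831=16.380163, v=-0.717000/4.795832=-0.149505

0: F=16.380163 v=-0.149505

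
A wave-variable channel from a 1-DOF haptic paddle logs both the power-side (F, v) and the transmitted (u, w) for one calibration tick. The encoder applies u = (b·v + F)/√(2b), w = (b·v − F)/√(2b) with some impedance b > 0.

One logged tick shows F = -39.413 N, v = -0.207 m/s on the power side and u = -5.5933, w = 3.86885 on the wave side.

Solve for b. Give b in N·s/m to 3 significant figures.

u + w = -1.72445;  u + w = √(2b)·v, so √(2b) = -1.72445/(-0.207) = 8.33068.
b = (√(2b))²/2 = 69.40017/2 = 34.70008.
(Check via u − w = 2F/√(2b): u − w = -9.46215, 2F/√(2b) = -9.46214.)

b = 34.7 N·s/m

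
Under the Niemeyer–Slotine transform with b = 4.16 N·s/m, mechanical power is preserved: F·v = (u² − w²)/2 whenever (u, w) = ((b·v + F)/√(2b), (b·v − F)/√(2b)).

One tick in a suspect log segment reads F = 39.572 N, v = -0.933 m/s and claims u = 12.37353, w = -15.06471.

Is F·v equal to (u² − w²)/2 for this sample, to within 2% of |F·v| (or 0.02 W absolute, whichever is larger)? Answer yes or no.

yes

F·v = 39.572×(-0.933) = -36.9207 W.
(u² − w²)/2 = (153.1042 − 226.9455)/2 = -36.9206 W.
|Δ| = 0.0001;  2% of max(1, |F·v|) = 0.7384.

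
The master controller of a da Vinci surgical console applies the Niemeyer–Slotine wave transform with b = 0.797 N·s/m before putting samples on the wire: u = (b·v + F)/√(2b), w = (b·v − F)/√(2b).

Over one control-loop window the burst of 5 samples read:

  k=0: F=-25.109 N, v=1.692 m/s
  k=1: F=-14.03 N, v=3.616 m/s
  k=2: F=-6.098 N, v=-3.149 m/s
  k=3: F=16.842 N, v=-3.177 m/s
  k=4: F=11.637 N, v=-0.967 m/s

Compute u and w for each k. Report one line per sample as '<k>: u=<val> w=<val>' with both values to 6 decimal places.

0: u=-18.819626 w=20.955838
1: u=-8.829877 w=13.395212
2: u=-6.817822 w=2.842092
3: u=11.334265 w=-15.345346
4: u=8.606718 w=-9.827591

k=0: b·v=0.797×1.692=1.348524; √(2b)=1.262537; u=(1.348524+(-25.109))/1.262537=-18.819626, w=(1.348524−(-25.109))/1.262537=20.955838
k=1: b·v=0.797×3.616=2.881952; √(2b)=1.262537; u=(2.881952+(-14.03))/1.262537=-8.829877, w=(2.881952−(-14.03))/1.262537=13.395212
k=2: b·v=0.797×(-3.149)=-2.509753; √(2b)=1.262537; u=(-2.509753+(-6.098))/1.262537=-6.817822, w=(-2.509753−(-6.098))/1.262537=2.842092
k=3: b·v=0.797×(-3.177)=-2.532069; √(2b)=1.262537; u=(-2.532069+16.842)/1.262537=11.334265, w=(-2.532069−16.842)/1.262537=-15.345346
k=4: b·v=0.797×(-0.967)=-0.770699; √(2b)=1.262537; u=(-0.770699+11.637)/1.262537=8.606718, w=(-0.770699−11.637)/1.262537=-9.827591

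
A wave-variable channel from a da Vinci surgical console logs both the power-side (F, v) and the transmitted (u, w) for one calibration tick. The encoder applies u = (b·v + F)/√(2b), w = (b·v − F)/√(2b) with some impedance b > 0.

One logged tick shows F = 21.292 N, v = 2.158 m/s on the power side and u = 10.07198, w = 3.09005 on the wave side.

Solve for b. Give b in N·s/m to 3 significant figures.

u + w = 13.1620;  u + w = √(2b)·v, so √(2b) = 13.1620/2.158 = 6.0992.
b = (√(2b))²/2 = 37.2000/2 = 18.6000.
(Check via u − w = 2F/√(2b): u − w = 6.9819, 2F/√(2b) = 6.9819.)

b = 18.6 N·s/m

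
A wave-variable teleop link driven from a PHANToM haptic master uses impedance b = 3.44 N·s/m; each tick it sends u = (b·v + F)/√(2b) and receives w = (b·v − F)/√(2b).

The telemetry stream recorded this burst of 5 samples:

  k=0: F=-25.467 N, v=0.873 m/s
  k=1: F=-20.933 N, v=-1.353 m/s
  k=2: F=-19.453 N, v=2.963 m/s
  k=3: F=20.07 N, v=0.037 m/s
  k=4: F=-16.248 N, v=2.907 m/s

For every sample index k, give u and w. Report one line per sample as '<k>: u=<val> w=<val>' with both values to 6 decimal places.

k=0: b·v=3.44×0.873=3.003120; √(2b)=2.622975; u=(3.003120+(-25.467))/2.622975=-8.564274, w=(3.003120−(-25.467))/2.622975=10.854131
k=1: b·v=3.44×(-1.353)=-4.654320; √(2b)=2.622975; u=(-4.654320+(-20.933))/2.622975=-9.755074, w=(-4.654320−(-20.933))/2.622975=6.206189
k=2: b·v=3.44×2.963=10.192720; √(2b)=2.622975; u=(10.192720+(-19.453))/2.622975=-3.530449, w=(10.192720−(-19.453))/2.622975=11.302325
k=3: b·v=3.44×0.037=0.127280; √(2b)=2.622975; u=(0.127280+20.07)/2.622975=7.700141, w=(0.127280−20.07)/2.622975=-7.603091
k=4: b·v=3.44×2.907=10.000080; √(2b)=2.622975; u=(10.000080+(-16.248))/2.622975=-2.381997, w=(10.000080−(-16.248))/2.622975=10.006987

0: u=-8.564274 w=10.854131
1: u=-9.755074 w=6.206189
2: u=-3.530449 w=11.302325
3: u=7.700141 w=-7.603091
4: u=-2.381997 w=10.006987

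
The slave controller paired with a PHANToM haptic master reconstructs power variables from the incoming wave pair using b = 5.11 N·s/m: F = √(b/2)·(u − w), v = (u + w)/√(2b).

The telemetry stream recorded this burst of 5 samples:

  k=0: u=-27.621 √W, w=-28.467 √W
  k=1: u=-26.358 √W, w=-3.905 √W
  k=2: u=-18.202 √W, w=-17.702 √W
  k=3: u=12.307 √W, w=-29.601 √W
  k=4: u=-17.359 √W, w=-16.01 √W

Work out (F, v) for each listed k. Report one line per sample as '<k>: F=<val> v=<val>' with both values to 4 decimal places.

k=0: u−w=0.8460, u+w=-56.0880; √(b/2)=1.5984, √(2b)=3.1969; F=1.5984×0.846=1.3523, v=-56.0880/3.1969=-17.5446
k=1: u−w=-22.4530, u+w=-30.2630; √(b/2)=1.5984, √(2b)=3.1969; F=1.5984×(-22.453)=-35.8897, v=-30.2630/3.1969=-9.4664
k=2: u−w=-0.5000, u+w=-35.9040; √(b/2)=1.5984, √(2b)=3.1969; F=1.5984×(-0.5)=-0.7992, v=-35.9040/3.1969=-11.2310
k=3: u−w=41.9080, u+w=-17.2940; √(b/2)=1.5984, √(2b)=3.1969; F=1.5984×41.908=66.9873, v=-17.2940/3.1969=-5.4097
k=4: u−w=-1.3490, u+w=-33.3690; √(b/2)=1.5984, √(2b)=3.1969; F=1.5984×(-1.349)=-2.1563, v=-33.3690/3.1969=-10.4380

0: F=1.3523 v=-17.5446
1: F=-35.8897 v=-9.4664
2: F=-0.7992 v=-11.2310
3: F=66.9873 v=-5.4097
4: F=-2.1563 v=-10.4380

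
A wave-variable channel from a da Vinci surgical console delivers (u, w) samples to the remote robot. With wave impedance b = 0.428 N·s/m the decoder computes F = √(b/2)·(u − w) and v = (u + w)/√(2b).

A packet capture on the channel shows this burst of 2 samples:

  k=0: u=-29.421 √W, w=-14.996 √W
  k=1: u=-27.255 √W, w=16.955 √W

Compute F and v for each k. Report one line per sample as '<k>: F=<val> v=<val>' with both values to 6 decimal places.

k=0: u−w=-14.425000, u+w=-44.417000; √(b/2)=0.462601, √(2b)=0.925203; F=0.462601×(-14.425)=-6.673024, v=-44.417000/0.925203=-48.007859
k=1: u−w=-44.210000, u+w=-10.300000; √(b/2)=0.462601, √(2b)=0.925203; F=0.462601×(-44.21)=-20.451605, v=-10.300000/0.925203=-11.132696

0: F=-6.673024 v=-48.007859
1: F=-20.451605 v=-11.132696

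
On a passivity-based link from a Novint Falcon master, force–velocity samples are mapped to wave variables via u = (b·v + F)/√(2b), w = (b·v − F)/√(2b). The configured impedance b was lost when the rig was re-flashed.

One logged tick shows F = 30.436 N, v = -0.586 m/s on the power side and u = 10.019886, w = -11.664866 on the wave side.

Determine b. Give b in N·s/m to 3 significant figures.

u + w = -1.644980;  u + w = √(2b)·v, so √(2b) = -1.644980/(-0.586) = 2.807133.
b = (√(2b))²/2 = 7.879996/2 = 3.939998.
(Check via u − w = 2F/√(2b): u − w = 21.684752, 2F/√(2b) = 21.684757.)

b = 3.94 N·s/m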